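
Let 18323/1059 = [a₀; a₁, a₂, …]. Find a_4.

3

18323 = 17·1059 + 320   →  a_0 = 17
1059 = 3·320 + 99   →  a_1 = 3
320 = 3·99 + 23   →  a_2 = 3
99 = 4·23 + 7   →  a_3 = 4
23 = 3·7 + 2   →  a_4 = 3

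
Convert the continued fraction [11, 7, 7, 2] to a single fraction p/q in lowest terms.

1192/107

Using pₖ = aₖpₖ₋₁ + pₖ₋₂ and qₖ = aₖqₖ₋₁ + qₖ₋₂:
  k=0: a=11, p=11, q=1
  k=1: a=7, p=78, q=7
  k=2: a=7, p=557, q=50
  k=3: a=2, p=1192, q=107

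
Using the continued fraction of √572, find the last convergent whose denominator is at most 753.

13752/575

√572 = [23; 1, 10, 1, 46, …] (period length 4).
Convergents:
  p_0/q_0 = 23/1
  p_1/q_1 = 24/1
  p_2/q_2 = 263/11
  p_3/q_3 = 287/12
  p_4/q_4 = 13465/563
  p_5/q_5 = 13752/575
  p_6/q_6 = 150985/6313
q_5 = 575 ≤ 753 < 6313 = q_6, so the answer is 13752/575.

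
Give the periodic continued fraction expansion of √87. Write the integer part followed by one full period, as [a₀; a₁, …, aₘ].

a₀ = ⌊√87⌋ = 9.
With m₀=0, d₀=1 and mₖ₊₁ = dₖaₖ − mₖ, dₖ₊₁ = (n − mₖ₊₁²)/dₖ, aₖ₊₁ = ⌊(a₀+mₖ₊₁)/dₖ₊₁⌋:
  k=1: m=9, d=6, a=3
  k=2: m=9, d=1, a=18
d=1 and a=2a₀=18 at k=2, so the next step gives (m, d) = (9, 6) again — its k=1 value — and the period has length 2.

[9; 3, 18]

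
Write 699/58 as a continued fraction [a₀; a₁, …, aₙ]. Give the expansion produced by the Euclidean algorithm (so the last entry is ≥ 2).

[12; 19, 3]

699 = 12*58 + 3
58 = 19*3 + 1
3 = 3*1 + 0  (stop)
So 699/58 = [12; 19, 3].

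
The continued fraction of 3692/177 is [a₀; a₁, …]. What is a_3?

12

3692 = 20·177 + 152   →  a_0 = 20
177 = 1·152 + 25   →  a_1 = 1
152 = 6·25 + 2   →  a_2 = 6
25 = 12·2 + 1   →  a_3 = 12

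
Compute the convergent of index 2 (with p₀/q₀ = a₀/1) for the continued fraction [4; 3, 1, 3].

Using pₖ = aₖpₖ₋₁ + pₖ₋₂, qₖ = aₖqₖ₋₁ + qₖ₋₂ (with p₋₁=1, p₋₂=0, q₋₁=0, q₋₂=1):
  k=0: a=4, p=4, q=1
  k=1: a=3, p=13, q=3
  k=2: a=1, p=17, q=4

17/4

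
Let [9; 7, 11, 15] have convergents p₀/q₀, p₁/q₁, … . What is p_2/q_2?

Using pₖ = aₖpₖ₋₁ + pₖ₋₂, qₖ = aₖqₖ₋₁ + qₖ₋₂ (with p₋₁=1, p₋₂=0, q₋₁=0, q₋₂=1):
  k=0: a=9, p=9, q=1
  k=1: a=7, p=64, q=7
  k=2: a=11, p=713, q=78

713/78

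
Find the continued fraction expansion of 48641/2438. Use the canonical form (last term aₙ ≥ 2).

48641 = 19×2438 + 2319
2438 = 1×2319 + 119
2319 = 19×119 + 58
119 = 2×58 + 3
58 = 19×3 + 1
3 = 3×1 + 0  (stop)
So 48641/2438 = [19; 1, 19, 2, 19, 3].

[19; 1, 19, 2, 19, 3]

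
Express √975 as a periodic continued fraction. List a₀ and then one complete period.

a₀ = ⌊√975⌋ = 31.

[31; 4, 2, 4, 62]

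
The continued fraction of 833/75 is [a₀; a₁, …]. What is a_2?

2

833 = 11·75 + 8   →  a_0 = 11
75 = 9·8 + 3   →  a_1 = 9
8 = 2·3 + 2   →  a_2 = 2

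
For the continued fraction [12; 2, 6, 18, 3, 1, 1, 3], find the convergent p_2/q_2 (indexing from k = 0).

Using pₖ = aₖpₖ₋₁ + pₖ₋₂, qₖ = aₖqₖ₋₁ + qₖ₋₂ (with p₋₁=1, p₋₂=0, q₋₁=0, q₋₂=1):
  k=0: a=12, p=12, q=1
  k=1: a=2, p=25, q=2
  k=2: a=6, p=162, q=13

162/13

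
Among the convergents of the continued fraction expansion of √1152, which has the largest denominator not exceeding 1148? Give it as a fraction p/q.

38625/1138

√1152 = [33; 1, 15, 1, 66, …] (period length 4).
Convergents:
  p_0/q_0 = 33/1
  p_1/q_1 = 34/1
  p_2/q_2 = 543/16
  p_3/q_3 = 577/17
  p_4/q_4 = 38625/1138
  p_5/q_5 = 39202/1155
q_4 = 1138 ≤ 1148 < 1155 = q_5, so the answer is 38625/1138.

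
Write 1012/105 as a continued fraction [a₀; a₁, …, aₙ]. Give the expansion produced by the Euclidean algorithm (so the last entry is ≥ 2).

1012 = 9*105 + 67
105 = 1*67 + 38
67 = 1*38 + 29
38 = 1*29 + 9
29 = 3*9 + 2
9 = 4*2 + 1
2 = 2*1 + 0  (stop)
So 1012/105 = [9; 1, 1, 1, 3, 4, 2].

[9; 1, 1, 1, 3, 4, 2]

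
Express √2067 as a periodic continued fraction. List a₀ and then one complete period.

[45; 2, 6, 2, 90]

a₀ = ⌊√2067⌋ = 45.
With m₀=0, d₀=1 and mₖ₊₁ = dₖaₖ − mₖ, dₖ₊₁ = (n − mₖ₊₁²)/dₖ, aₖ₊₁ = ⌊(a₀+mₖ₊₁)/dₖ₊₁⌋:
  k=1: m=45, d=42, a=2
  k=2: m=39, d=13, a=6
  k=3: m=39, d=42, a=2
  k=4: m=45, d=1, a=90
d=1 and a=2a₀=90 at k=4, so the next step gives (m, d) = (45, 42) again — its k=1 value — and the period has length 4.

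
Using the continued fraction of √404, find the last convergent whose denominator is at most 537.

√404 = [20; 10, 40, …] (period length 2).
Convergents:
  p_0/q_0 = 20/1
  p_1/q_1 = 201/10
  p_2/q_2 = 8060/401
  p_3/q_3 = 80801/4020
q_2 = 401 ≤ 537 < 4020 = q_3, so the answer is 8060/401.

8060/401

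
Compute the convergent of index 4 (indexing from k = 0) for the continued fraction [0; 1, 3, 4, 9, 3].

Using pₖ = aₖpₖ₋₁ + pₖ₋₂, qₖ = aₖqₖ₋₁ + qₖ₋₂ (with p₋₁=1, p₋₂=0, q₋₁=0, q₋₂=1):
  k=0: a=0, p=0, q=1
  k=1: a=1, p=1, q=1
  k=2: a=3, p=3, q=4
  k=3: a=4, p=13, q=17
  k=4: a=9, p=120, q=157

120/157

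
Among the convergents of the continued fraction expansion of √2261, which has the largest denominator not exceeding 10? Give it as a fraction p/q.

√2261 = [47; 1, 1, 4, 1, 1, 94, …] (period length 6).
Convergents:
  p_0/q_0 = 47/1
  p_1/q_1 = 48/1
  p_2/q_2 = 95/2
  p_3/q_3 = 428/9
  p_4/q_4 = 523/11
q_3 = 9 ≤ 10 < 11 = q_4, so the answer is 428/9.

428/9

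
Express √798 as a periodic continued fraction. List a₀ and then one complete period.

[28; 4, 56]

a₀ = ⌊√798⌋ = 28.
With m₀=0, d₀=1 and mₖ₊₁ = dₖaₖ − mₖ, dₖ₊₁ = (n − mₖ₊₁²)/dₖ, aₖ₊₁ = ⌊(a₀+mₖ₊₁)/dₖ₊₁⌋:
  k=1: m=28, d=14, a=4
  k=2: m=28, d=1, a=56
d=1 and a=2a₀=56 at k=2, so the next step gives (m, d) = (28, 14) again — its k=1 value — and the period has length 2.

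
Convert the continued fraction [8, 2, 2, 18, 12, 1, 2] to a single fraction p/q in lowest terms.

Using pₖ = aₖpₖ₋₁ + pₖ₋₂ and qₖ = aₖqₖ₋₁ + qₖ₋₂:
  k=0: a=8, p=8, q=1
  k=1: a=2, p=17, q=2
  k=2: a=2, p=42, q=5
  k=3: a=18, p=773, q=92
  k=4: a=12, p=9318, q=1109
  k=5: a=1, p=10091, q=1201
  k=6: a=2, p=29500, q=3511

29500/3511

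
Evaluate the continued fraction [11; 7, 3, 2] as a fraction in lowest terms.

Using pₖ = aₖpₖ₋₁ + pₖ₋₂ and qₖ = aₖqₖ₋₁ + qₖ₋₂:
  k=0: a=11, p=11, q=1
  k=1: a=7, p=78, q=7
  k=2: a=3, p=245, q=22
  k=3: a=2, p=568, q=51

568/51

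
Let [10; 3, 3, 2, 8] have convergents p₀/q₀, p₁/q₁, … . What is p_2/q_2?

Using pₖ = aₖpₖ₋₁ + pₖ₋₂, qₖ = aₖqₖ₋₁ + qₖ₋₂ (with p₋₁=1, p₋₂=0, q₋₁=0, q₋₂=1):
  k=0: a=10, p=10, q=1
  k=1: a=3, p=31, q=3
  k=2: a=3, p=103, q=10

103/10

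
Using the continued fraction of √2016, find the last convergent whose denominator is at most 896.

39916/889

√2016 = [44; 1, 8, 1, 88, …] (period length 4).
Convergents:
  p_0/q_0 = 44/1
  p_1/q_1 = 45/1
  p_2/q_2 = 404/9
  p_3/q_3 = 449/10
  p_4/q_4 = 39916/889
  p_5/q_5 = 40365/899
q_4 = 889 ≤ 896 < 899 = q_5, so the answer is 39916/889.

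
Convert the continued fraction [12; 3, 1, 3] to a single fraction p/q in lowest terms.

184/15

Fold from the inside: start with 3/1.
  1 + 1/3 = 4/3
  3 + 3/4 = 15/4
  12 + 4/15 = 184/15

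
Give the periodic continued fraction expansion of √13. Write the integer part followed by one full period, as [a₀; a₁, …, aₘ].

[3; 1, 1, 1, 1, 6]

a₀ = ⌊√13⌋ = 3.
With m₀=0, d₀=1 and mₖ₊₁ = dₖaₖ − mₖ, dₖ₊₁ = (n − mₖ₊₁²)/dₖ, aₖ₊₁ = ⌊(a₀+mₖ₊₁)/dₖ₊₁⌋:
  k=1: m=3, d=4, a=1
  k=2: m=1, d=3, a=1
  k=3: m=2, d=3, a=1
  k=4: m=1, d=4, a=1
  k=5: m=3, d=1, a=6
d=1 and a=2a₀=6 at k=5, so the next step gives (m, d) = (3, 4) again — its k=1 value — and the period has length 5.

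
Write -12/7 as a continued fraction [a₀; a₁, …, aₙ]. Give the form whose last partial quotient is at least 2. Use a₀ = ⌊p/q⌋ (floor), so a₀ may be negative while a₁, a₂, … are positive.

-12 = -2*7 + 2
7 = 3*2 + 1
2 = 2*1 + 0  (stop)
So -12/7 = [-2; 3, 2].

[-2; 3, 2]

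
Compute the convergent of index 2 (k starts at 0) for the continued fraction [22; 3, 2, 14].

156/7

Using pₖ = aₖpₖ₋₁ + pₖ₋₂, qₖ = aₖqₖ₋₁ + qₖ₋₂ (with p₋₁=1, p₋₂=0, q₋₁=0, q₋₂=1):
  k=0: a=22, p=22, q=1
  k=1: a=3, p=67, q=3
  k=2: a=2, p=156, q=7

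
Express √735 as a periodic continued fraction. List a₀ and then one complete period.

a₀ = ⌊√735⌋ = 27.

[27; 9, 54]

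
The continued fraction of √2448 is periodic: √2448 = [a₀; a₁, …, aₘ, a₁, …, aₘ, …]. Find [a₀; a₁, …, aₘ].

[49; 2, 10, 2, 98]

a₀ = ⌊√2448⌋ = 49.
With m₀=0, d₀=1 and mₖ₊₁ = dₖaₖ − mₖ, dₖ₊₁ = (n − mₖ₊₁²)/dₖ, aₖ₊₁ = ⌊(a₀+mₖ₊₁)/dₖ₊₁⌋:
  k=1: m=49, d=47, a=2
  k=2: m=45, d=9, a=10
  k=3: m=45, d=47, a=2
  k=4: m=49, d=1, a=98
d=1 and a=2a₀=98 at k=4, so the next step gives (m, d) = (49, 47) again — its k=1 value — and the period has length 4.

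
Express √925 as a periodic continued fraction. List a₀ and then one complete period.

[30; 2, 2, 2, 2, 60]

a₀ = ⌊√925⌋ = 30.
With m₀=0, d₀=1 and mₖ₊₁ = dₖaₖ − mₖ, dₖ₊₁ = (n − mₖ₊₁²)/dₖ, aₖ₊₁ = ⌊(a₀+mₖ₊₁)/dₖ₊₁⌋:
  k=1: m=30, d=25, a=2
  k=2: m=20, d=21, a=2
  k=3: m=22, d=21, a=2
  k=4: m=20, d=25, a=2
  k=5: m=30, d=1, a=60
d=1 and a=2a₀=60 at k=5, so the next step gives (m, d) = (30, 25) again — its k=1 value — and the period has length 5.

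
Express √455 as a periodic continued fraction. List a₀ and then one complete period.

a₀ = ⌊√455⌋ = 21.
With m₀=0, d₀=1 and mₖ₊₁ = dₖaₖ − mₖ, dₖ₊₁ = (n − mₖ₊₁²)/dₖ, aₖ₊₁ = ⌊(a₀+mₖ₊₁)/dₖ₊₁⌋:
  k=1: m=21, d=14, a=3
  k=2: m=21, d=1, a=42
d=1 and a=2a₀=42 at k=2, so the next step gives (m, d) = (21, 14) again — its k=1 value — and the period has length 2.

[21; 3, 42]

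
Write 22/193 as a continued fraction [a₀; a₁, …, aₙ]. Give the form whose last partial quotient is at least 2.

22 = 0*193 + 22
193 = 8*22 + 17
22 = 1*17 + 5
17 = 3*5 + 2
5 = 2*2 + 1
2 = 2*1 + 0  (stop)
So 22/193 = [0; 8, 1, 3, 2, 2].

[0; 8, 1, 3, 2, 2]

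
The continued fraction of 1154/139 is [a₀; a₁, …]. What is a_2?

1154 = 8·139 + 42   →  a_0 = 8
139 = 3·42 + 13   →  a_1 = 3
42 = 3·13 + 3   →  a_2 = 3

3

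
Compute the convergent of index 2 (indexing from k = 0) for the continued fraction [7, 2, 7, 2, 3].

Using pₖ = aₖpₖ₋₁ + pₖ₋₂, qₖ = aₖqₖ₋₁ + qₖ₋₂ (with p₋₁=1, p₋₂=0, q₋₁=0, q₋₂=1):
  k=0: a=7, p=7, q=1
  k=1: a=2, p=15, q=2
  k=2: a=7, p=112, q=15

112/15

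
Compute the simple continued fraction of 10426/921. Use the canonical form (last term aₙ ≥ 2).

[11; 3, 8, 5, 7]

10426 = 11×921 + 295
921 = 3×295 + 36
295 = 8×36 + 7
36 = 5×7 + 1
7 = 7×1 + 0  (stop)
So 10426/921 = [11; 3, 8, 5, 7].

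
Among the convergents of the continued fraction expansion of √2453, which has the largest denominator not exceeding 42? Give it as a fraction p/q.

1783/36

√2453 = [49; 1, 1, 8, 1, 1, 98, …] (period length 6).
Convergents:
  p_0/q_0 = 49/1
  p_1/q_1 = 50/1
  p_2/q_2 = 99/2
  p_3/q_3 = 842/17
  p_4/q_4 = 941/19
  p_5/q_5 = 1783/36
  p_6/q_6 = 175675/3547
q_5 = 36 ≤ 42 < 3547 = q_6, so the answer is 1783/36.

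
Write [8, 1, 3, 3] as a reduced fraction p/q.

114/13

Fold from the inside: start with 3/1.
  3 + 1/3 = 10/3
  1 + 3/10 = 13/10
  8 + 10/13 = 114/13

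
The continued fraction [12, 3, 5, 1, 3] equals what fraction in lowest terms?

Fold from the inside: start with 3/1.
  1 + 1/3 = 4/3
  5 + 3/4 = 23/4
  3 + 4/23 = 73/23
  12 + 23/73 = 899/73

899/73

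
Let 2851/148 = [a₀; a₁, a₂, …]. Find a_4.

1

2851 = 19·148 + 39   →  a_0 = 19
148 = 3·39 + 31   →  a_1 = 3
39 = 1·31 + 8   →  a_2 = 1
31 = 3·8 + 7   →  a_3 = 3
8 = 1·7 + 1   →  a_4 = 1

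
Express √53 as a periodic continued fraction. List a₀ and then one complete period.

a₀ = ⌊√53⌋ = 7.
With m₀=0, d₀=1 and mₖ₊₁ = dₖaₖ − mₖ, dₖ₊₁ = (n − mₖ₊₁²)/dₖ, aₖ₊₁ = ⌊(a₀+mₖ₊₁)/dₖ₊₁⌋:
  k=1: m=7, d=4, a=3
  k=2: m=5, d=7, a=1
  k=3: m=2, d=7, a=1
  k=4: m=5, d=4, a=3
  k=5: m=7, d=1, a=14
d=1 and a=2a₀=14 at k=5, so the next step gives (m, d) = (7, 4) again — its k=1 value — and the period has length 5.

[7; 3, 1, 1, 3, 14]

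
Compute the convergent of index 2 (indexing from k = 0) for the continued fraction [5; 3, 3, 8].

Using pₖ = aₖpₖ₋₁ + pₖ₋₂, qₖ = aₖqₖ₋₁ + qₖ₋₂ (with p₋₁=1, p₋₂=0, q₋₁=0, q₋₂=1):
  k=0: a=5, p=5, q=1
  k=1: a=3, p=16, q=3
  k=2: a=3, p=53, q=10

53/10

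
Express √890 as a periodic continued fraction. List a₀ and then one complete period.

[29; 1, 4, 1, 58]

a₀ = ⌊√890⌋ = 29.
With m₀=0, d₀=1 and mₖ₊₁ = dₖaₖ − mₖ, dₖ₊₁ = (n − mₖ₊₁²)/dₖ, aₖ₊₁ = ⌊(a₀+mₖ₊₁)/dₖ₊₁⌋:
  k=1: m=29, d=49, a=1
  k=2: m=20, d=10, a=4
  k=3: m=20, d=49, a=1
  k=4: m=29, d=1, a=58
d=1 and a=2a₀=58 at k=4, so the next step gives (m, d) = (29, 49) again — its k=1 value — and the period has length 4.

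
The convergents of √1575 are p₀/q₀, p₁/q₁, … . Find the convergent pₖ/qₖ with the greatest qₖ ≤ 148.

√1575 = [39; 1, 2, 5, 2, 1, 78, …] (period length 6).
Convergents:
  p_0/q_0 = 39/1
  p_1/q_1 = 40/1
  p_2/q_2 = 119/3
  p_3/q_3 = 635/16
  p_4/q_4 = 1389/35
  p_5/q_5 = 2024/51
  p_6/q_6 = 159261/4013
q_5 = 51 ≤ 148 < 4013 = q_6, so the answer is 2024/51.

2024/51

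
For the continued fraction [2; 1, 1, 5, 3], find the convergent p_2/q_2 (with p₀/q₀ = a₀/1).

Using pₖ = aₖpₖ₋₁ + pₖ₋₂, qₖ = aₖqₖ₋₁ + qₖ₋₂ (with p₋₁=1, p₋₂=0, q₋₁=0, q₋₂=1):
  k=0: a=2, p=2, q=1
  k=1: a=1, p=3, q=1
  k=2: a=1, p=5, q=2

5/2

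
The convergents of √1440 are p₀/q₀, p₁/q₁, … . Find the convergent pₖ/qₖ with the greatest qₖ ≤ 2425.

√1440 = [37; 1, 17, 1, 74, …] (period length 4).
Convergents:
  p_0/q_0 = 37/1
  p_1/q_1 = 38/1
  p_2/q_2 = 683/18
  p_3/q_3 = 721/19
  p_4/q_4 = 54037/1424
  p_5/q_5 = 54758/1443
  p_6/q_6 = 984923/25955
q_5 = 1443 ≤ 2425 < 25955 = q_6, so the answer is 54758/1443.

54758/1443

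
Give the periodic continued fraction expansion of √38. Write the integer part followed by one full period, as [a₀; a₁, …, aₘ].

[6; 6, 12]

a₀ = ⌊√38⌋ = 6.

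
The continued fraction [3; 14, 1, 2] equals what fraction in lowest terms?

135/44

Using pₖ = aₖpₖ₋₁ + pₖ₋₂ and qₖ = aₖqₖ₋₁ + qₖ₋₂:
  k=0: a=3, p=3, q=1
  k=1: a=14, p=43, q=14
  k=2: a=1, p=46, q=15
  k=3: a=2, p=135, q=44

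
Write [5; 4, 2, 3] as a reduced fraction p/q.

Using pₖ = aₖpₖ₋₁ + pₖ₋₂ and qₖ = aₖqₖ₋₁ + qₖ₋₂:
  k=0: a=5, p=5, q=1
  k=1: a=4, p=21, q=4
  k=2: a=2, p=47, q=9
  k=3: a=3, p=162, q=31

162/31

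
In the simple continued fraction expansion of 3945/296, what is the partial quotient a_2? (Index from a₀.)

19

3945 = 13·296 + 97   →  a_0 = 13
296 = 3·97 + 5   →  a_1 = 3
97 = 19·5 + 2   →  a_2 = 19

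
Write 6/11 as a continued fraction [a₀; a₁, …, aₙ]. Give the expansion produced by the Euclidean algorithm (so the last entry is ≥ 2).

[0; 1, 1, 5]

6 = 0*11 + 6
11 = 1*6 + 5
6 = 1*5 + 1
5 = 5*1 + 0  (stop)
So 6/11 = [0; 1, 1, 5].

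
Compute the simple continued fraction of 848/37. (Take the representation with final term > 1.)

[22; 1, 11, 3]

848 = 22·37 + 34
37 = 1·34 + 3
34 = 11·3 + 1
3 = 3·1 + 0  (stop)
So 848/37 = [22; 1, 11, 3].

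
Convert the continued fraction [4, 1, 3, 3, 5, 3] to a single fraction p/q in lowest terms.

Fold from the inside: start with 3/1.
  5 + 1/3 = 16/3
  3 + 3/16 = 51/16
  3 + 16/51 = 169/51
  1 + 51/169 = 220/169
  4 + 169/220 = 1049/220

1049/220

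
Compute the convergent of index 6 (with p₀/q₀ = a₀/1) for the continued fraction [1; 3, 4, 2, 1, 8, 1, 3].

Using pₖ = aₖpₖ₋₁ + pₖ₋₂, qₖ = aₖqₖ₋₁ + qₖ₋₂ (with p₋₁=1, p₋₂=0, q₋₁=0, q₋₂=1):
  k=0: a=1, p=1, q=1
  k=1: a=3, p=4, q=3
  k=2: a=4, p=17, q=13
  k=3: a=2, p=38, q=29
  k=4: a=1, p=55, q=42
  k=5: a=8, p=478, q=365
  k=6: a=1, p=533, q=407

533/407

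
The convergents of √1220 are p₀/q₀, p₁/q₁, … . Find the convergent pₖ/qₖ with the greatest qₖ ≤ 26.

489/14

√1220 = [34; 1, 12, 1, 68, …] (period length 4).
Convergents:
  p_0/q_0 = 34/1
  p_1/q_1 = 35/1
  p_2/q_2 = 454/13
  p_3/q_3 = 489/14
  p_4/q_4 = 33706/965
q_3 = 14 ≤ 26 < 965 = q_4, so the answer is 489/14.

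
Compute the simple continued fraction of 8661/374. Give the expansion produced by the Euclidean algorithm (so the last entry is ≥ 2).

8661 = 23·374 + 59
374 = 6·59 + 20
59 = 2·20 + 19
20 = 1·19 + 1
19 = 19·1 + 0  (stop)
So 8661/374 = [23; 6, 2, 1, 19].

[23; 6, 2, 1, 19]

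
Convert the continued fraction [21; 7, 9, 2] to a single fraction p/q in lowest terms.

Using pₖ = aₖpₖ₋₁ + pₖ₋₂ and qₖ = aₖqₖ₋₁ + qₖ₋₂:
  k=0: a=21, p=21, q=1
  k=1: a=7, p=148, q=7
  k=2: a=9, p=1353, q=64
  k=3: a=2, p=2854, q=135

2854/135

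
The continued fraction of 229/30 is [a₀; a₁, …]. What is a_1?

1

229 = 7·30 + 19   →  a_0 = 7
30 = 1·19 + 11   →  a_1 = 1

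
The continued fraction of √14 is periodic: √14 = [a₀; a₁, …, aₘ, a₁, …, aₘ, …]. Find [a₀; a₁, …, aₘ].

[3; 1, 2, 1, 6]

a₀ = ⌊√14⌋ = 3.
With m₀=0, d₀=1 and mₖ₊₁ = dₖaₖ − mₖ, dₖ₊₁ = (n − mₖ₊₁²)/dₖ, aₖ₊₁ = ⌊(a₀+mₖ₊₁)/dₖ₊₁⌋:
  k=1: m=3, d=5, a=1
  k=2: m=2, d=2, a=2
  k=3: m=2, d=5, a=1
  k=4: m=3, d=1, a=6
d=1 and a=2a₀=6 at k=4, so the next step gives (m, d) = (3, 5) again — its k=1 value — and the period has length 4.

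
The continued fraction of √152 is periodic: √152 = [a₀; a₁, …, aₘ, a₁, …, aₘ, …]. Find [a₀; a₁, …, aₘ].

a₀ = ⌊√152⌋ = 12.
With m₀=0, d₀=1 and mₖ₊₁ = dₖaₖ − mₖ, dₖ₊₁ = (n − mₖ₊₁²)/dₖ, aₖ₊₁ = ⌊(a₀+mₖ₊₁)/dₖ₊₁⌋:
  k=1: m=12, d=8, a=3
  k=2: m=12, d=1, a=24
d=1 and a=2a₀=24 at k=2, so the next step gives (m, d) = (12, 8) again — its k=1 value — and the period has length 2.

[12; 3, 24]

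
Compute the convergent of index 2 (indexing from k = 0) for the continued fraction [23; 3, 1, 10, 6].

93/4

Using pₖ = aₖpₖ₋₁ + pₖ₋₂, qₖ = aₖqₖ₋₁ + qₖ₋₂ (with p₋₁=1, p₋₂=0, q₋₁=0, q₋₂=1):
  k=0: a=23, p=23, q=1
  k=1: a=3, p=70, q=3
  k=2: a=1, p=93, q=4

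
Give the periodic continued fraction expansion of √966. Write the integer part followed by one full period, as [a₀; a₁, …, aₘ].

a₀ = ⌊√966⌋ = 31.
With m₀=0, d₀=1 and mₖ₊₁ = dₖaₖ − mₖ, dₖ₊₁ = (n − mₖ₊₁²)/dₖ, aₖ₊₁ = ⌊(a₀+mₖ₊₁)/dₖ₊₁⌋:
  k=1: m=31, d=5, a=12
  k=2: m=29, d=25, a=2
  k=3: m=21, d=21, a=2
  k=4: m=21, d=25, a=2
  k=5: m=29, d=5, a=12
  k=6: m=31, d=1, a=62
d=1 and a=2a₀=62 at k=6, so the next step gives (m, d) = (31, 5) again — its k=1 value — and the period has length 6.

[31; 12, 2, 2, 2, 12, 62]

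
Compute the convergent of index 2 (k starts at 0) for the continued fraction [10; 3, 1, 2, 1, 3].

Using pₖ = aₖpₖ₋₁ + pₖ₋₂, qₖ = aₖqₖ₋₁ + qₖ₋₂ (with p₋₁=1, p₋₂=0, q₋₁=0, q₋₂=1):
  k=0: a=10, p=10, q=1
  k=1: a=3, p=31, q=3
  k=2: a=1, p=41, q=4

41/4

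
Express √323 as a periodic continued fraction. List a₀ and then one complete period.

a₀ = ⌊√323⌋ = 17.

[17; 1, 34]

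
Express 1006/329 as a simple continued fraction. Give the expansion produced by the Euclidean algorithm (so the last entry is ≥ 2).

[3; 17, 3, 6]

1006 = 3*329 + 19
329 = 17*19 + 6
19 = 3*6 + 1
6 = 6*1 + 0  (stop)
So 1006/329 = [3; 17, 3, 6].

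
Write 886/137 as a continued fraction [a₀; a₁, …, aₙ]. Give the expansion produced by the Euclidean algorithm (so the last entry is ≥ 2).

886 = 6×137 + 64
137 = 2×64 + 9
64 = 7×9 + 1
9 = 9×1 + 0  (stop)
So 886/137 = [6; 2, 7, 9].

[6; 2, 7, 9]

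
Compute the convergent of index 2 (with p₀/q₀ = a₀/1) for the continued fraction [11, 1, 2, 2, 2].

Using pₖ = aₖpₖ₋₁ + pₖ₋₂, qₖ = aₖqₖ₋₁ + qₖ₋₂ (with p₋₁=1, p₋₂=0, q₋₁=0, q₋₂=1):
  k=0: a=11, p=11, q=1
  k=1: a=1, p=12, q=1
  k=2: a=2, p=35, q=3

35/3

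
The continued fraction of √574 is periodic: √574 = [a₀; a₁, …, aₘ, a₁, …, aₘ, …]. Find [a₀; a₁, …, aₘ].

[23; 1, 22, 1, 46]

a₀ = ⌊√574⌋ = 23.
With m₀=0, d₀=1 and mₖ₊₁ = dₖaₖ − mₖ, dₖ₊₁ = (n − mₖ₊₁²)/dₖ, aₖ₊₁ = ⌊(a₀+mₖ₊₁)/dₖ₊₁⌋:
  k=1: m=23, d=45, a=1
  k=2: m=22, d=2, a=22
  k=3: m=22, d=45, a=1
  k=4: m=23, d=1, a=46
d=1 and a=2a₀=46 at k=4, so the next step gives (m, d) = (23, 45) again — its k=1 value — and the period has length 4.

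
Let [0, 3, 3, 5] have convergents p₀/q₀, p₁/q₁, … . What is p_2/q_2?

3/10

Using pₖ = aₖpₖ₋₁ + pₖ₋₂, qₖ = aₖqₖ₋₁ + qₖ₋₂ (with p₋₁=1, p₋₂=0, q₋₁=0, q₋₂=1):
  k=0: a=0, p=0, q=1
  k=1: a=3, p=1, q=3
  k=2: a=3, p=3, q=10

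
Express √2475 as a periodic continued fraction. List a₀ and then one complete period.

a₀ = ⌊√2475⌋ = 49.
With m₀=0, d₀=1 and mₖ₊₁ = dₖaₖ − mₖ, dₖ₊₁ = (n − mₖ₊₁²)/dₖ, aₖ₊₁ = ⌊(a₀+mₖ₊₁)/dₖ₊₁⌋:
  k=1: m=49, d=74, a=1
  k=2: m=25, d=25, a=2
  k=3: m=25, d=74, a=1
  k=4: m=49, d=1, a=98
d=1 and a=2a₀=98 at k=4, so the next step gives (m, d) = (49, 74) again — its k=1 value — and the period has length 4.

[49; 1, 2, 1, 98]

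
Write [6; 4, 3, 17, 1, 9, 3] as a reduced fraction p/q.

Using pₖ = aₖpₖ₋₁ + pₖ₋₂ and qₖ = aₖqₖ₋₁ + qₖ₋₂:
  k=0: a=6, p=6, q=1
  k=1: a=4, p=25, q=4
  k=2: a=3, p=81, q=13
  k=3: a=17, p=1402, q=225
  k=4: a=1, p=1483, q=238
  k=5: a=9, p=14749, q=2367
  k=6: a=3, p=45730, q=7339

45730/7339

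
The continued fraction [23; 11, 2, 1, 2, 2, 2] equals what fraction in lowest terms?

Using pₖ = aₖpₖ₋₁ + pₖ₋₂ and qₖ = aₖqₖ₋₁ + qₖ₋₂:
  k=0: a=23, p=23, q=1
  k=1: a=11, p=254, q=11
  k=2: a=2, p=531, q=23
  k=3: a=1, p=785, q=34
  k=4: a=2, p=2101, q=91
  k=5: a=2, p=4987, q=216
  k=6: a=2, p=12075, q=523

12075/523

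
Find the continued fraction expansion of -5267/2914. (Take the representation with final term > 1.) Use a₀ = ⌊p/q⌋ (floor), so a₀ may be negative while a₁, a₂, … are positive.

-5267 = -2×2914 + 561
2914 = 5×561 + 109
561 = 5×109 + 16
109 = 6×16 + 13
16 = 1×13 + 3
13 = 4×3 + 1
3 = 3×1 + 0  (stop)
So -5267/2914 = [-2; 5, 5, 6, 1, 4, 3].

[-2; 5, 5, 6, 1, 4, 3]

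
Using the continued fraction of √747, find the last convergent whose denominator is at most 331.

4455/163

√747 = [27; 3, 54, …] (period length 2).
Convergents:
  p_0/q_0 = 27/1
  p_1/q_1 = 82/3
  p_2/q_2 = 4455/163
  p_3/q_3 = 13447/492
q_2 = 163 ≤ 331 < 492 = q_3, so the answer is 4455/163.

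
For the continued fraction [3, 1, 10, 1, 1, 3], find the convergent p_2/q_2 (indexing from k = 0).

Using pₖ = aₖpₖ₋₁ + pₖ₋₂, qₖ = aₖqₖ₋₁ + qₖ₋₂ (with p₋₁=1, p₋₂=0, q₋₁=0, q₋₂=1):
  k=0: a=3, p=3, q=1
  k=1: a=1, p=4, q=1
  k=2: a=10, p=43, q=11

43/11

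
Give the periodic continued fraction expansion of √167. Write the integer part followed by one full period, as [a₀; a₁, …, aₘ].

a₀ = ⌊√167⌋ = 12.

[12; 1, 11, 1, 24]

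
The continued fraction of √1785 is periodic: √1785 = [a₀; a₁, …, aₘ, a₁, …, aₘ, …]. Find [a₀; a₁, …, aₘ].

a₀ = ⌊√1785⌋ = 42.
With m₀=0, d₀=1 and mₖ₊₁ = dₖaₖ − mₖ, dₖ₊₁ = (n − mₖ₊₁²)/dₖ, aₖ₊₁ = ⌊(a₀+mₖ₊₁)/dₖ₊₁⌋:
  k=1: m=42, d=21, a=4
  k=2: m=42, d=1, a=84
d=1 and a=2a₀=84 at k=2, so the next step gives (m, d) = (42, 21) again — its k=1 value — and the period has length 2.

[42; 4, 84]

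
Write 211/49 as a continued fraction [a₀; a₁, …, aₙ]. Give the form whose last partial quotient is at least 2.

211 = 4×49 + 15
49 = 3×15 + 4
15 = 3×4 + 3
4 = 1×3 + 1
3 = 3×1 + 0  (stop)
So 211/49 = [4; 3, 3, 1, 3].

[4; 3, 3, 1, 3]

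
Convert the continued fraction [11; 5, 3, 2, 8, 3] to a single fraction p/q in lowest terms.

Using pₖ = aₖpₖ₋₁ + pₖ₋₂ and qₖ = aₖqₖ₋₁ + qₖ₋₂:
  k=0: a=11, p=11, q=1
  k=1: a=5, p=56, q=5
  k=2: a=3, p=179, q=16
  k=3: a=2, p=414, q=37
  k=4: a=8, p=3491, q=312
  k=5: a=3, p=10887, q=973

10887/973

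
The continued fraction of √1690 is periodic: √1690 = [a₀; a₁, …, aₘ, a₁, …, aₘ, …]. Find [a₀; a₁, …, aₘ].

[41; 9, 8, 9, 82]

a₀ = ⌊√1690⌋ = 41.
With m₀=0, d₀=1 and mₖ₊₁ = dₖaₖ − mₖ, dₖ₊₁ = (n − mₖ₊₁²)/dₖ, aₖ₊₁ = ⌊(a₀+mₖ₊₁)/dₖ₊₁⌋:
  k=1: m=41, d=9, a=9
  k=2: m=40, d=10, a=8
  k=3: m=40, d=9, a=9
  k=4: m=41, d=1, a=82
d=1 and a=2a₀=82 at k=4, so the next step gives (m, d) = (41, 9) again — its k=1 value — and the period has length 4.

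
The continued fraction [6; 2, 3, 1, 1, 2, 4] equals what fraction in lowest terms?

Fold from the inside: start with 4/1.
  2 + 1/4 = 9/4
  1 + 4/9 = 13/9
  1 + 9/13 = 22/13
  3 + 13/22 = 79/22
  2 + 22/79 = 180/79
  6 + 79/180 = 1159/180

1159/180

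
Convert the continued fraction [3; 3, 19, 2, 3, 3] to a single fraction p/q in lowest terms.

4539/1364

Using pₖ = aₖpₖ₋₁ + pₖ₋₂ and qₖ = aₖqₖ₋₁ + qₖ₋₂:
  k=0: a=3, p=3, q=1
  k=1: a=3, p=10, q=3
  k=2: a=19, p=193, q=58
  k=3: a=2, p=396, q=119
  k=4: a=3, p=1381, q=415
  k=5: a=3, p=4539, q=1364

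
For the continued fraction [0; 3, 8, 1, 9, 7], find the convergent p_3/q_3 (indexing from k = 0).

Using pₖ = aₖpₖ₋₁ + pₖ₋₂, qₖ = aₖqₖ₋₁ + qₖ₋₂ (with p₋₁=1, p₋₂=0, q₋₁=0, q₋₂=1):
  k=0: a=0, p=0, q=1
  k=1: a=3, p=1, q=3
  k=2: a=8, p=8, q=25
  k=3: a=1, p=9, q=28

9/28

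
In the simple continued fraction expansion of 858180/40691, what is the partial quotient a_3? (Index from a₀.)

858180 = 21·40691 + 3669   →  a_0 = 21
40691 = 11·3669 + 332   →  a_1 = 11
3669 = 11·332 + 17   →  a_2 = 11
332 = 19·17 + 9   →  a_3 = 19

19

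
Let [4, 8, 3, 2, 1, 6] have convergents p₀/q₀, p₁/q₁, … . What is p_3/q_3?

Using pₖ = aₖpₖ₋₁ + pₖ₋₂, qₖ = aₖqₖ₋₁ + qₖ₋₂ (with p₋₁=1, p₋₂=0, q₋₁=0, q₋₂=1):
  k=0: a=4, p=4, q=1
  k=1: a=8, p=33, q=8
  k=2: a=3, p=103, q=25
  k=3: a=2, p=239, q=58

239/58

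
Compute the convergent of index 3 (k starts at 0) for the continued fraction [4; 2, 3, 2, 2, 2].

Using pₖ = aₖpₖ₋₁ + pₖ₋₂, qₖ = aₖqₖ₋₁ + qₖ₋₂ (with p₋₁=1, p₋₂=0, q₋₁=0, q₋₂=1):
  k=0: a=4, p=4, q=1
  k=1: a=2, p=9, q=2
  k=2: a=3, p=31, q=7
  k=3: a=2, p=71, q=16

71/16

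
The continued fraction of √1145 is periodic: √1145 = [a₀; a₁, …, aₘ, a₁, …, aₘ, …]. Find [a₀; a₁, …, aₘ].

a₀ = ⌊√1145⌋ = 33.
With m₀=0, d₀=1 and mₖ₊₁ = dₖaₖ − mₖ, dₖ₊₁ = (n − mₖ₊₁²)/dₖ, aₖ₊₁ = ⌊(a₀+mₖ₊₁)/dₖ₊₁⌋:
  k=1: m=33, d=56, a=1
  k=2: m=23, d=11, a=5
  k=3: m=32, d=11, a=5
  k=4: m=23, d=56, a=1
  k=5: m=33, d=1, a=66
d=1 and a=2a₀=66 at k=5, so the next step gives (m, d) = (33, 56) again — its k=1 value — and the period has length 5.

[33; 1, 5, 5, 1, 66]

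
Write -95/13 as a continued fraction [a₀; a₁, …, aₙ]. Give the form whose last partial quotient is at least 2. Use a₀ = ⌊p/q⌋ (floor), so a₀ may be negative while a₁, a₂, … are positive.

-95 = -8*13 + 9
13 = 1*9 + 4
9 = 2*4 + 1
4 = 4*1 + 0  (stop)
So -95/13 = [-8; 1, 2, 4].

[-8; 1, 2, 4]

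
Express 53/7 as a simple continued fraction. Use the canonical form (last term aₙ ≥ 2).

[7; 1, 1, 3]

53 = 7×7 + 4
7 = 1×4 + 3
4 = 1×3 + 1
3 = 3×1 + 0  (stop)
So 53/7 = [7; 1, 1, 3].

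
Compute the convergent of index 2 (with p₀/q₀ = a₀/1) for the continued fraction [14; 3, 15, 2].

Using pₖ = aₖpₖ₋₁ + pₖ₋₂, qₖ = aₖqₖ₋₁ + qₖ₋₂ (with p₋₁=1, p₋₂=0, q₋₁=0, q₋₂=1):
  k=0: a=14, p=14, q=1
  k=1: a=3, p=43, q=3
  k=2: a=15, p=659, q=46

659/46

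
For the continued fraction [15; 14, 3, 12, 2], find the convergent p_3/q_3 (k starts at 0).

Using pₖ = aₖpₖ₋₁ + pₖ₋₂, qₖ = aₖqₖ₋₁ + qₖ₋₂ (with p₋₁=1, p₋₂=0, q₋₁=0, q₋₂=1):
  k=0: a=15, p=15, q=1
  k=1: a=14, p=211, q=14
  k=2: a=3, p=648, q=43
  k=3: a=12, p=7987, q=530

7987/530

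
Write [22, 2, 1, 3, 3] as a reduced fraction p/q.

Fold from the inside: start with 3/1.
  3 + 1/3 = 10/3
  1 + 3/10 = 13/10
  2 + 10/13 = 36/13
  22 + 13/36 = 805/36

805/36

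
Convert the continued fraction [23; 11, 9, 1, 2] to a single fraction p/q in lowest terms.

Fold from the inside: start with 2/1.
  1 + 1/2 = 3/2
  9 + 2/3 = 29/3
  11 + 3/29 = 322/29
  23 + 29/322 = 7435/322

7435/322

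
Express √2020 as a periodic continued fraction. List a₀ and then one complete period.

a₀ = ⌊√2020⌋ = 44.
With m₀=0, d₀=1 and mₖ₊₁ = dₖaₖ − mₖ, dₖ₊₁ = (n − mₖ₊₁²)/dₖ, aₖ₊₁ = ⌊(a₀+mₖ₊₁)/dₖ₊₁⌋:
  k=1: m=44, d=84, a=1
  k=2: m=40, d=5, a=16
  k=3: m=40, d=84, a=1
  k=4: m=44, d=1, a=88
d=1 and a=2a₀=88 at k=4, so the next step gives (m, d) = (44, 84) again — its k=1 value — and the period has length 4.

[44; 1, 16, 1, 88]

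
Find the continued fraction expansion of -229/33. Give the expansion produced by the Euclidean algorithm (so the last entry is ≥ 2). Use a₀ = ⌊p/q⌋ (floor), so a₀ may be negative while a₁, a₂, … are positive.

[-7; 16, 2]

-229 = -7*33 + 2
33 = 16*2 + 1
2 = 2*1 + 0  (stop)
So -229/33 = [-7; 16, 2].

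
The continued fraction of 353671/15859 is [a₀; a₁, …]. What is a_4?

15

353671 = 22·15859 + 4773   →  a_0 = 22
15859 = 3·4773 + 1540   →  a_1 = 3
4773 = 3·1540 + 153   →  a_2 = 3
1540 = 10·153 + 10   →  a_3 = 10
153 = 15·10 + 3   →  a_4 = 15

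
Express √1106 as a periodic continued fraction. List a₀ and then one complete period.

a₀ = ⌊√1106⌋ = 33.
With m₀=0, d₀=1 and mₖ₊₁ = dₖaₖ − mₖ, dₖ₊₁ = (n − mₖ₊₁²)/dₖ, aₖ₊₁ = ⌊(a₀+mₖ₊₁)/dₖ₊₁⌋:
  k=1: m=33, d=17, a=3
  k=2: m=18, d=46, a=1
  k=3: m=28, d=7, a=8
  k=4: m=28, d=46, a=1
  k=5: m=18, d=17, a=3
  k=6: m=33, d=1, a=66
d=1 and a=2a₀=66 at k=6, so the next step gives (m, d) = (33, 17) again — its k=1 value — and the period has length 6.

[33; 3, 1, 8, 1, 3, 66]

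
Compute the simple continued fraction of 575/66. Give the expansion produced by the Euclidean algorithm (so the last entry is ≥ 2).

[8; 1, 2, 2, 9]

575 = 8*66 + 47
66 = 1*47 + 19
47 = 2*19 + 9
19 = 2*9 + 1
9 = 9*1 + 0  (stop)
So 575/66 = [8; 1, 2, 2, 9].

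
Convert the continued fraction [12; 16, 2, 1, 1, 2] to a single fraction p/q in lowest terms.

Fold from the inside: start with 2/1.
  1 + 1/2 = 3/2
  1 + 2/3 = 5/3
  2 + 3/5 = 13/5
  16 + 5/13 = 213/13
  12 + 13/213 = 2569/213

2569/213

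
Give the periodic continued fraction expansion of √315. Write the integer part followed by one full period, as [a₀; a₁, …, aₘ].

[17; 1, 2, 1, 34]

a₀ = ⌊√315⌋ = 17.
With m₀=0, d₀=1 and mₖ₊₁ = dₖaₖ − mₖ, dₖ₊₁ = (n − mₖ₊₁²)/dₖ, aₖ₊₁ = ⌊(a₀+mₖ₊₁)/dₖ₊₁⌋:
  k=1: m=17, d=26, a=1
  k=2: m=9, d=9, a=2
  k=3: m=9, d=26, a=1
  k=4: m=17, d=1, a=34
d=1 and a=2a₀=34 at k=4, so the next step gives (m, d) = (17, 26) again — its k=1 value — and the period has length 4.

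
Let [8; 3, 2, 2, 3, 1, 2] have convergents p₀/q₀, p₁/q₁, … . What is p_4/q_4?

481/58

Using pₖ = aₖpₖ₋₁ + pₖ₋₂, qₖ = aₖqₖ₋₁ + qₖ₋₂ (with p₋₁=1, p₋₂=0, q₋₁=0, q₋₂=1):
  k=0: a=8, p=8, q=1
  k=1: a=3, p=25, q=3
  k=2: a=2, p=58, q=7
  k=3: a=2, p=141, q=17
  k=4: a=3, p=481, q=58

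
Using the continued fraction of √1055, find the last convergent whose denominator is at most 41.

√1055 = [32; 2, 12, 2, 64, …] (period length 4).
Convergents:
  p_0/q_0 = 32/1
  p_1/q_1 = 65/2
  p_2/q_2 = 812/25
  p_3/q_3 = 1689/52
q_2 = 25 ≤ 41 < 52 = q_3, so the answer is 812/25.

812/25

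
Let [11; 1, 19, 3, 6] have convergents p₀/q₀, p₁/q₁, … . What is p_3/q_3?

729/61

Using pₖ = aₖpₖ₋₁ + pₖ₋₂, qₖ = aₖqₖ₋₁ + qₖ₋₂ (with p₋₁=1, p₋₂=0, q₋₁=0, q₋₂=1):
  k=0: a=11, p=11, q=1
  k=1: a=1, p=12, q=1
  k=2: a=19, p=239, q=20
  k=3: a=3, p=729, q=61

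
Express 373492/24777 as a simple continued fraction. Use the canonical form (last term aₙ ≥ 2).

373492 = 15*24777 + 1837
24777 = 13*1837 + 896
1837 = 2*896 + 45
896 = 19*45 + 41
45 = 1*41 + 4
41 = 10*4 + 1
4 = 4*1 + 0  (stop)
So 373492/24777 = [15; 13, 2, 19, 1, 10, 4].

[15; 13, 2, 19, 1, 10, 4]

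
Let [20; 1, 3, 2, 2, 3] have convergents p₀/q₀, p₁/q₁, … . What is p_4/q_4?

457/22

Using pₖ = aₖpₖ₋₁ + pₖ₋₂, qₖ = aₖqₖ₋₁ + qₖ₋₂ (with p₋₁=1, p₋₂=0, q₋₁=0, q₋₂=1):
  k=0: a=20, p=20, q=1
  k=1: a=1, p=21, q=1
  k=2: a=3, p=83, q=4
  k=3: a=2, p=187, q=9
  k=4: a=2, p=457, q=22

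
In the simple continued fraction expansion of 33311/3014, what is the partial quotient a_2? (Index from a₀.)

33311 = 11·3014 + 157   →  a_0 = 11
3014 = 19·157 + 31   →  a_1 = 19
157 = 5·31 + 2   →  a_2 = 5

5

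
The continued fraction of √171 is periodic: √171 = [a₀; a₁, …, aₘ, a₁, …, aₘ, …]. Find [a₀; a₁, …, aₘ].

[13; 13, 26]

a₀ = ⌊√171⌋ = 13.
With m₀=0, d₀=1 and mₖ₊₁ = dₖaₖ − mₖ, dₖ₊₁ = (n − mₖ₊₁²)/dₖ, aₖ₊₁ = ⌊(a₀+mₖ₊₁)/dₖ₊₁⌋:
  k=1: m=13, d=2, a=13
  k=2: m=13, d=1, a=26
d=1 and a=2a₀=26 at k=2, so the next step gives (m, d) = (13, 2) again — its k=1 value — and the period has length 2.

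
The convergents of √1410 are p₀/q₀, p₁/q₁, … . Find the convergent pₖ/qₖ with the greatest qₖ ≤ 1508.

55987/1491

√1410 = [37; 1, 1, 4, 1, 1, 74, …] (period length 6).
Convergents:
  p_0/q_0 = 37/1
  p_1/q_1 = 38/1
  p_2/q_2 = 75/2
  p_3/q_3 = 338/9
  p_4/q_4 = 413/11
  p_5/q_5 = 751/20
  p_6/q_6 = 55987/1491
  p_7/q_7 = 56738/1511
q_6 = 1491 ≤ 1508 < 1511 = q_7, so the answer is 55987/1491.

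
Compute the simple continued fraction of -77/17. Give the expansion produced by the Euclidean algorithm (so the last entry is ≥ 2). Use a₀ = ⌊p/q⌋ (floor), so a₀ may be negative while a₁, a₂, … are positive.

-77 = -5·17 + 8
17 = 2·8 + 1
8 = 8·1 + 0  (stop)
So -77/17 = [-5; 2, 8].

[-5; 2, 8]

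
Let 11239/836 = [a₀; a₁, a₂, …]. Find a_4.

11239 = 13·836 + 371   →  a_0 = 13
836 = 2·371 + 94   →  a_1 = 2
371 = 3·94 + 89   →  a_2 = 3
94 = 1·89 + 5   →  a_3 = 1
89 = 17·5 + 4   →  a_4 = 17

17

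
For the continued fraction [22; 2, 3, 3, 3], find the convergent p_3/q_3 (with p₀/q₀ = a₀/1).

Using pₖ = aₖpₖ₋₁ + pₖ₋₂, qₖ = aₖqₖ₋₁ + qₖ₋₂ (with p₋₁=1, p₋₂=0, q₋₁=0, q₋₂=1):
  k=0: a=22, p=22, q=1
  k=1: a=2, p=45, q=2
  k=2: a=3, p=157, q=7
  k=3: a=3, p=516, q=23

516/23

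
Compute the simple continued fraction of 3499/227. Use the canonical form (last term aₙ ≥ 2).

[15; 2, 2, 2, 2, 3, 2]

3499 = 15*227 + 94
227 = 2*94 + 39
94 = 2*39 + 16
39 = 2*16 + 7
16 = 2*7 + 2
7 = 3*2 + 1
2 = 2*1 + 0  (stop)
So 3499/227 = [15; 2, 2, 2, 2, 3, 2].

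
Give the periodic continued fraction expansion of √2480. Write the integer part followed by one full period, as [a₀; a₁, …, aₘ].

a₀ = ⌊√2480⌋ = 49.
With m₀=0, d₀=1 and mₖ₊₁ = dₖaₖ − mₖ, dₖ₊₁ = (n − mₖ₊₁²)/dₖ, aₖ₊₁ = ⌊(a₀+mₖ₊₁)/dₖ₊₁⌋:
  k=1: m=49, d=79, a=1
  k=2: m=30, d=20, a=3
  k=3: m=30, d=79, a=1
  k=4: m=49, d=1, a=98
d=1 and a=2a₀=98 at k=4, so the next step gives (m, d) = (49, 79) again — its k=1 value — and the period has length 4.

[49; 1, 3, 1, 98]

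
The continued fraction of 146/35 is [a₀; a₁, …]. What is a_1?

146 = 4·35 + 6   →  a_0 = 4
35 = 5·6 + 5   →  a_1 = 5

5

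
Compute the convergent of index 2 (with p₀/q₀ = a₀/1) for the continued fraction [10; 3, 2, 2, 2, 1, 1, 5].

Using pₖ = aₖpₖ₋₁ + pₖ₋₂, qₖ = aₖqₖ₋₁ + qₖ₋₂ (with p₋₁=1, p₋₂=0, q₋₁=0, q₋₂=1):
  k=0: a=10, p=10, q=1
  k=1: a=3, p=31, q=3
  k=2: a=2, p=72, q=7

72/7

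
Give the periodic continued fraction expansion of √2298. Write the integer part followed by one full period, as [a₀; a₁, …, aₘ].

a₀ = ⌊√2298⌋ = 47.
With m₀=0, d₀=1 and mₖ₊₁ = dₖaₖ − mₖ, dₖ₊₁ = (n − mₖ₊₁²)/dₖ, aₖ₊₁ = ⌊(a₀+mₖ₊₁)/dₖ₊₁⌋:
  k=1: m=47, d=89, a=1
  k=2: m=42, d=6, a=14
  k=3: m=42, d=89, a=1
  k=4: m=47, d=1, a=94
d=1 and a=2a₀=94 at k=4, so the next step gives (m, d) = (47, 89) again — its k=1 value — and the period has length 4.

[47; 1, 14, 1, 94]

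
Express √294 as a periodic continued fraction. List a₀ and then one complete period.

[17; 6, 1, 4, 1, 6, 34]

a₀ = ⌊√294⌋ = 17.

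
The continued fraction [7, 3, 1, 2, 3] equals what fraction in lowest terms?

269/37

Using pₖ = aₖpₖ₋₁ + pₖ₋₂ and qₖ = aₖqₖ₋₁ + qₖ₋₂:
  k=0: a=7, p=7, q=1
  k=1: a=3, p=22, q=3
  k=2: a=1, p=29, q=4
  k=3: a=2, p=80, q=11
  k=4: a=3, p=269, q=37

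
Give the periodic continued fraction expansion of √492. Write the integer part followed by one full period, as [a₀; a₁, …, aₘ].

[22; 5, 1, 1, 10, 1, 1, 5, 44]

a₀ = ⌊√492⌋ = 22.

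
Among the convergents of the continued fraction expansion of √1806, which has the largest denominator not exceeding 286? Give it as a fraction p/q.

7182/169

√1806 = [42; 2, 84, …] (period length 2).
Convergents:
  p_0/q_0 = 42/1
  p_1/q_1 = 85/2
  p_2/q_2 = 7182/169
  p_3/q_3 = 14449/340
q_2 = 169 ≤ 286 < 340 = q_3, so the answer is 7182/169.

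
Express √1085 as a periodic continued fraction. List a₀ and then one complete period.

a₀ = ⌊√1085⌋ = 32.
With m₀=0, d₀=1 and mₖ₊₁ = dₖaₖ − mₖ, dₖ₊₁ = (n − mₖ₊₁²)/dₖ, aₖ₊₁ = ⌊(a₀+mₖ₊₁)/dₖ₊₁⌋:
  k=1: m=32, d=61, a=1
  k=2: m=29, d=4, a=15
  k=3: m=31, d=31, a=2
  k=4: m=31, d=4, a=15
  k=5: m=29, d=61, a=1
  k=6: m=32, d=1, a=64
d=1 and a=2a₀=64 at k=6, so the next step gives (m, d) = (32, 61) again — its k=1 value — and the period has length 6.

[32; 1, 15, 2, 15, 1, 64]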